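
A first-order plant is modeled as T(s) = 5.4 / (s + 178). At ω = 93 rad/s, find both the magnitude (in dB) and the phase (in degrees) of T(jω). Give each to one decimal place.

|T| = -31.4 dB, ∠T = -27.6°

|j93 + 178| = √(93² + 178²) = 200.8
|T(j93)| = 5.4 / 200.8 = 0.026888
20 log₁₀(0.026888) = -31.41 dB
∠(j93 + 178) = arctan(93/178) = 27.59°
∠T(j93) = −27.59° = -27.59°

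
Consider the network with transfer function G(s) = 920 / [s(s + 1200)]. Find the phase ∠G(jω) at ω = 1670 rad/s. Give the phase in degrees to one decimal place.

∠(j1670 + 1200) = arctan(1670/1200) = 54.30°
∠(j1670) = 90.00°
∠G(j1670) = − (54.30° + 90.00°) = -144.30°

-144.3°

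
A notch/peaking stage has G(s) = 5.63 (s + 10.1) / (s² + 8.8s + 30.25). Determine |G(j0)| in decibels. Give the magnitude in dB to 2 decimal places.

G(0) = 5.63 × 10.1 / 30.25 = 1.8798
20 log₁₀(1.8798) = 5.482 dB

5.48 dB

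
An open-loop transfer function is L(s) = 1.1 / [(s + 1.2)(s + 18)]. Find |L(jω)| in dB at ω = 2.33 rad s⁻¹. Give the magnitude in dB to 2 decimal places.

|j2.33 + 1.2| = √(2.33² + 1.2²) = 2.621
|j2.33 + 18| = √(2.33² + 18²) = 18.15
|L(j2.33)| = 1.1 / (2.621 × 18.15) = 0.023124
20 log₁₀(0.023124) = -32.719 dB

-32.72 dB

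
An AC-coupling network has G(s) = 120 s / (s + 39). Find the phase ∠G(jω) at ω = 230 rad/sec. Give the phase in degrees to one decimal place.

∠(j230) = 90.00°
∠(j230 + 39) = arctan(230/39) = 80.38°
∠G(j230) = 90.00° − 80.38° = 9.62°

9.6°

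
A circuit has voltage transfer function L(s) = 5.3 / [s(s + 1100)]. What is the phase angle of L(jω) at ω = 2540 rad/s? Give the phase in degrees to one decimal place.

-156.6 deg

∠(j2540 + 1100) = arctan(2540/1100) = 66.58°
∠(j2540) = 90.00°
∠L(j2540) = − (66.58° + 90.00°) = -156.58°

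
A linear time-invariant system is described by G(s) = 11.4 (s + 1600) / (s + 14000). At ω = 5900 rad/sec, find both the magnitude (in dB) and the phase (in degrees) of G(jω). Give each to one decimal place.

|j5900 + 1600| = √(5900² + 1600²) = 6113
|j5900 + 14000| = √(5900² + 14000²) = 1.519e+04
|G(j5900)| = 11.4 × 6113 / 1.519e+04 = 4.5871
20 log₁₀(4.5871) = 13.23 dB
∠(j5900 + 1600) = arctan(5900/1600) = 74.83°
∠(j5900 + 14000) = arctan(5900/14000) = 22.85°
∠G(j5900) = 74.83° − 22.85° = 51.98°

|G| = 13.2 dB, ∠G = 52.0°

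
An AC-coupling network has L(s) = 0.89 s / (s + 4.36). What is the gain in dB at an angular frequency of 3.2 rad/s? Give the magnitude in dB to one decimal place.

|j3.2| = 3.2
|j3.2 + 4.36| = √(3.2² + 4.36²) = 5.408
|L(j3.2)| = 0.89 × 3.2 / 5.408 = 0.5266
20 log₁₀(0.5266) = -5.57 dB

-5.6 dB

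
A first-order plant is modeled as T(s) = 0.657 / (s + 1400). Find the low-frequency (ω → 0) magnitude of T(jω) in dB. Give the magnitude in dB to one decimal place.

-66.6 dB

T(0) = 0.657 / 1400 = 0.00046929
20 log₁₀(0.00046929) = -66.57 dB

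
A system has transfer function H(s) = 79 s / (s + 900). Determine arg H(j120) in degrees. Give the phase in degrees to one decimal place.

82.4°

∠(j120) = 90.00°
∠(j120 + 900) = arctan(120/900) = 7.59°
∠H(j120) = 90.00° − 7.59° = 82.41°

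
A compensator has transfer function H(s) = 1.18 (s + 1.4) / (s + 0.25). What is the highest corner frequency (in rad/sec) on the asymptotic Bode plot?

1.4 rad/sec

Break frequencies occur at each pole and zero magnitude: 0.25 rad/sec, 1.4 rad/sec.
The highest is 1.4 rad/sec.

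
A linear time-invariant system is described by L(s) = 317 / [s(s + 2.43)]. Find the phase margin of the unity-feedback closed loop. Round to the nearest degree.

8 deg

Gain crossover: |L(jω)| = 1 at ω ≈ 17.7 rad/s.
∠L(j17.7) = −90° − arctan(17.7/2.43) ≈ -172.19°
PM = 180° + (-172.19°) = 7.81°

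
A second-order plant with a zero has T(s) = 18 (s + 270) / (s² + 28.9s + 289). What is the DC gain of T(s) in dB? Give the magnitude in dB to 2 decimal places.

T(0) = 18 × 270 / 289 = 16.817
20 log₁₀(16.817) = 24.515 dB

24.51 dB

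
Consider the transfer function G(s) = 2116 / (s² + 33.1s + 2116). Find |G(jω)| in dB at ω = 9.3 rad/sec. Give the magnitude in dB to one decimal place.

0.3 dB

|(j9.3)² + 33.1(j9.3) + 2116| = |2029.5 + j307.83| = 2053
|G(j9.3)| = 2116 / 2053 = 1.0308
20 log₁₀(1.0308) = 0.26 dB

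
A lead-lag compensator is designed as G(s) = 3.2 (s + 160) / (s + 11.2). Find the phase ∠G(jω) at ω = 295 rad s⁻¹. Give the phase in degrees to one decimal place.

-26.3°

∠(j295 + 160) = arctan(295/160) = 61.53°
∠(j295 + 11.2) = arctan(295/11.2) = 87.83°
∠G(j295) = 61.53° − 87.83° = -26.30°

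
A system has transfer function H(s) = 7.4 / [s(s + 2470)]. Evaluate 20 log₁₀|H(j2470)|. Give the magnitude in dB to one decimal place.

|j2470 + 2470| = √(2470² + 2470²) = 3493
|j2470| = 2470
|H(j2470)| = 7.4 / (3493 × 2470) = 8.5768e-07
20 log₁₀(8.5768e-07) = -121.33 dB

-121.3 dB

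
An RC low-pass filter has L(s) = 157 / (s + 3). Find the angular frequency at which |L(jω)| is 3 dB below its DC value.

For a single-pole low-pass, the −3 dB point is at the pole: ω = 3 rad/s.

3 rad/s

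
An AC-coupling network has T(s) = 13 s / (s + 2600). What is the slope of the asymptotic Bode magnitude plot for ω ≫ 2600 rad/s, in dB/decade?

With 1 zero and 1 pole, the high-frequency asymptotic slope is 20 × (1 − 1) = 0 dB/decade.

0 dB/decade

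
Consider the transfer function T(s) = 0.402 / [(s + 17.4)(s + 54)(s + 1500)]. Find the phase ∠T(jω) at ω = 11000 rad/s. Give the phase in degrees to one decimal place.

-261.9 deg

∠(j11000 + 17.4) = arctan(11000/17.4) = 89.91°
∠(j11000 + 54) = arctan(11000/54) = 89.72°
∠(j11000 + 1500) = arctan(11000/1500) = 82.23°
∠T(j11000) = − (89.91° + 89.72° + 82.23°) = -261.86°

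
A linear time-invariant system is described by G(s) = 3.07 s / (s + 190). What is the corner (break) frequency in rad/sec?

The single real pole at s = −190 gives a corner at ω = 190 rad/sec.

190 rad/sec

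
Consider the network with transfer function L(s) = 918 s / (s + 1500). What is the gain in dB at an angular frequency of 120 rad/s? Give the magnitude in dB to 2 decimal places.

37.29 dB

|j120| = 120
|j120 + 1500| = √(120² + 1500²) = 1505
|L(j120)| = 918 × 120 / 1505 = 73.206
20 log₁₀(73.206) = 37.291 dB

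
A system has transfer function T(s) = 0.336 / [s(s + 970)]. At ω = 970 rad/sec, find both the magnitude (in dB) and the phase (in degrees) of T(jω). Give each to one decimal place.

|T| = -132.0 dB, ∠T = -135.0°

|j970 + 970| = √(970² + 970²) = 1372
|j970| = 970
|T(j970)| = 0.336 / (1372 × 970) = 2.5251e-07
20 log₁₀(2.5251e-07) = -131.95 dB
∠(j970 + 970) = arctan(970/970) = 45.00°
∠(j970) = 90.00°
∠T(j970) = − (45.00° + 90.00°) = -135.00°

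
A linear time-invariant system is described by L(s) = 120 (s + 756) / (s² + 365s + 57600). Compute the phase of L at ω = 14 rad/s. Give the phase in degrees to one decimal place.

∠(j14 + 756) = arctan(14/756) = 1.06°
∠[(j14)² + 365(j14) + 57600] = ∠[57404 + j5110] = 5.09°
∠L(j14) = 1.06° − 5.09° = -4.03°

-4.0 deg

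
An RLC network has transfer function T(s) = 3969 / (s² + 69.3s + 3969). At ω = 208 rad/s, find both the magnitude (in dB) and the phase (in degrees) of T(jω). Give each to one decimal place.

|(j208)² + 69.3(j208) + 3969| = |-39295 + j14414| = 4.186e+04
|T(j208)| = 3969 / 4.186e+04 = 0.094827
20 log₁₀(0.094827) = -20.46 dB
∠[(j208)² + 69.3(j208) + 3969] = ∠[-39295 + j14414] = 159.86°
∠T(j208) = −159.86° = -159.86°

|T| = -20.5 dB, ∠T = -159.9°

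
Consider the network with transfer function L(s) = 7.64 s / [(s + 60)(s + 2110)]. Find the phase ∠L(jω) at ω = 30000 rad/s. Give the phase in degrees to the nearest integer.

-86°

∠(j30000) = 90.00°
∠(j30000 + 60) = arctan(30000/60) = 89.89°
∠(j30000 + 2110) = arctan(30000/2110) = 85.98°
∠L(j30000) = 90.00° − (89.89° + 85.98°) = -85.86°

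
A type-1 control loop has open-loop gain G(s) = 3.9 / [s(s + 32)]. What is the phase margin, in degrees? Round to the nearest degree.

Gain crossover: |G(jω)| = 1 at ω ≈ 0.122 rad s⁻¹.
∠G(j0.122) = −90° − arctan(0.122/32) ≈ -90.22°
PM = 180° + (-90.22°) = 89.78°

90°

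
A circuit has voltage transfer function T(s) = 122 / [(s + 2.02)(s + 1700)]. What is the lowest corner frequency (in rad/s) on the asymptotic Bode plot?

Break frequencies occur at each pole and zero magnitude: 2.02 rad/s, 1700 rad/s.
The lowest is 2.02 rad/s.

2.02 rad/s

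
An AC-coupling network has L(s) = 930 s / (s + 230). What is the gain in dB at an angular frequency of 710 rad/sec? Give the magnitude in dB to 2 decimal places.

58.94 dB

|j710| = 710
|j710 + 230| = √(710² + 230²) = 746.3
|L(j710)| = 930 × 710 / 746.3 = 884.74
20 log₁₀(884.74) = 58.936 dB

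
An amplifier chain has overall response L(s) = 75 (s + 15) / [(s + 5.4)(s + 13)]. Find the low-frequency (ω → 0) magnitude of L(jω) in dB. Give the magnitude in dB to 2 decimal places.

24.10 dB

L(0) = 75 × 15 / (5.4 × 13) = 16.026
20 log₁₀(16.026) = 24.096 dB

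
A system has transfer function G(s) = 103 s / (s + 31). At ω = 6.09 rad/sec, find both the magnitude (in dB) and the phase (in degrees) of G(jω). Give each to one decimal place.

|G| = 26.0 dB, ∠G = 78.9 deg

|j6.09| = 6.09
|j6.09 + 31| = √(6.09² + 31²) = 31.59
|G(j6.09)| = 103 × 6.09 / 31.59 = 19.855
20 log₁₀(19.855) = 25.96 dB
∠(j6.09) = 90.00°
∠(j6.09 + 31) = arctan(6.09/31) = 11.11°
∠G(j6.09) = 90.00° − 11.11° = 78.89°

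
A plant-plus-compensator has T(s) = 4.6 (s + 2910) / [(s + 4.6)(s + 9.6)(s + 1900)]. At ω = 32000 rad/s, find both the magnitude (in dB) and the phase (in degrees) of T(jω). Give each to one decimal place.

|T| = -166.9 dB, ∠T = -181.8 deg

|j32000 + 2910| = √(32000² + 2910²) = 3.213e+04
|j32000 + 4.6| = √(32000² + 4.6²) = 3.2e+04
|j32000 + 9.6| = √(32000² + 9.6²) = 3.2e+04
|j32000 + 1900| = √(32000² + 1900²) = 3.206e+04
|T(j32000)| = 4.6 × 3.213e+04 / (3.2e+04 × 3.2e+04 × 3.206e+04) = 4.5028e-09
20 log₁₀(4.5028e-09) = -166.93 dB
∠(j32000 + 2910) = arctan(32000/2910) = 84.80°
∠(j32000 + 4.6) = arctan(32000/4.6) = 89.99°
∠(j32000 + 9.6) = arctan(32000/9.6) = 89.98°
∠(j32000 + 1900) = arctan(32000/1900) = 86.60°
∠T(j32000) = 84.80° − (89.99° + 89.98° + 86.60°) = -181.77°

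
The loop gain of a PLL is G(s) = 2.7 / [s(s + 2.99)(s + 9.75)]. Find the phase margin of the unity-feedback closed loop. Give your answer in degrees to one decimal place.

Gain crossover: |G(jω)| = 1 at ω ≈ 0.0926 rad/s.
∠G(j0.0926) = −90° − arctan(0.0926/2.99) − arctan(0.0926/9.75) ≈ -92.32°
PM = 180° + (-92.32°) = 87.68°

87.7°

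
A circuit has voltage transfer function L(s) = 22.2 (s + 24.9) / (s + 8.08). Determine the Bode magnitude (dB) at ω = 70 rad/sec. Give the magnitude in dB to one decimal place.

27.4 dB

|j70 + 24.9| = √(70² + 24.9²) = 74.3
|j70 + 8.08| = √(70² + 8.08²) = 70.46
|L(j70)| = 22.2 × 74.3 / 70.46 = 23.407
20 log₁₀(23.407) = 27.39 dB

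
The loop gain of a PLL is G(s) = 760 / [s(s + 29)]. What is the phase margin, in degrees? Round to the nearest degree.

54°

Gain crossover: |G(jω)| = 1 at ω ≈ 21.2 rad s⁻¹.
∠G(j21.2) = −90° − arctan(21.2/29) ≈ -126.13°
PM = 180° + (-126.13°) = 53.87°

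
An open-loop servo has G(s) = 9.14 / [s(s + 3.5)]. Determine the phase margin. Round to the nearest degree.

Gain crossover: |G(jω)| = 1 at ω ≈ 2.21 rad/s.
∠G(j2.21) = −90° − arctan(2.21/3.5) ≈ -122.25°
PM = 180° + (-122.25°) = 57.75°

58°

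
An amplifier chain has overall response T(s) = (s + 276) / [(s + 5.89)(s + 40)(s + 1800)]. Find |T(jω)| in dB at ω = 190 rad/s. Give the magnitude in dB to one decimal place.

|j190 + 276| = √(190² + 276²) = 335.1
|j190 + 5.89| = √(190² + 5.89²) = 190.1
|j190 + 40| = √(190² + 40²) = 194.2
|j190 + 1800| = √(190² + 1800²) = 1810
|T(j190)| = 1 × 335.1 / (190.1 × 194.2 × 1810) = 5.0157e-06
20 log₁₀(5.0157e-06) = -105.99 dB

-106.0 dB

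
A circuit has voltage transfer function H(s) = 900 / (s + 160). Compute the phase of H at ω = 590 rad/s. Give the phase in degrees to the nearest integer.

∠(j590 + 160) = arctan(590/160) = 74.83°
∠H(j590) = −74.83° = -74.83°

-75°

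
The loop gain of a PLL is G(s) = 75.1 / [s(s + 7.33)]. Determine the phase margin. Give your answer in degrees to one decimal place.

Gain crossover: |G(jω)| = 1 at ω ≈ 7.27 rad s⁻¹.
∠G(j7.27) = −90° − arctan(7.27/7.33) ≈ -134.78°
PM = 180° + (-134.78°) = 45.22°

45.2°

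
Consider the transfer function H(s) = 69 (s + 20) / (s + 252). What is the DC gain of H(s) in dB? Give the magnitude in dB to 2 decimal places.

H(0) = 69 × 20 / 252 = 5.4762
20 log₁₀(5.4762) = 14.770 dB

14.77 dB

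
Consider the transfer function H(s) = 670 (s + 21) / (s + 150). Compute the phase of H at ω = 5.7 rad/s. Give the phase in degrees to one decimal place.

∠(j5.7 + 21) = arctan(5.7/21) = 15.19°
∠(j5.7 + 150) = arctan(5.7/150) = 2.18°
∠H(j5.7) = 15.19° − 2.18° = 13.01°

13.0°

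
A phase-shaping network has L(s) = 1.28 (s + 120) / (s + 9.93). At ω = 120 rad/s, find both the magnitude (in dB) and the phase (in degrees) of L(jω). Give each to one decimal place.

|j120 + 120| = √(120² + 120²) = 169.7
|j120 + 9.93| = √(120² + 9.93²) = 120.4
|L(j120)| = 1.28 × 169.7 / 120.4 = 1.804
20 log₁₀(1.804) = 5.12 dB
∠(j120 + 120) = arctan(120/120) = 45.00°
∠(j120 + 9.93) = arctan(120/9.93) = 85.27°
∠L(j120) = 45.00° − 85.27° = -40.27°

|L| = 5.1 dB, ∠L = -40.3°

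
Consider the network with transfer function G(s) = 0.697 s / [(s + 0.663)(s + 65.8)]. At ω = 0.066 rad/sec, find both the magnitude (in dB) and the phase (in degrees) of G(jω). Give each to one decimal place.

|j0.066| = 0.066
|j0.066 + 0.663| = √(0.066² + 0.663²) = 0.6663
|j0.066 + 65.8| = √(0.066² + 65.8²) = 65.8
|G(j0.066)| = 0.697 × 0.066 / (0.6663 × 65.8) = 0.0010493
20 log₁₀(0.0010493) = -59.58 dB
∠(j0.066) = 90.00°
∠(j0.066 + 0.663) = arctan(0.066/0.663) = 5.68°
∠(j0.066 + 65.8) = arctan(0.066/65.8) = 0.06°
∠G(j0.066) = 90.00° − (5.68° + 0.06°) = 84.26°

|G| = -59.6 dB, ∠G = 84.3 deg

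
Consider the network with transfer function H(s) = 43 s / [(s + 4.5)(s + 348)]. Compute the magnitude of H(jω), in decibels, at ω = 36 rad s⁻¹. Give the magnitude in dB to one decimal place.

|j36| = 36
|j36 + 4.5| = √(36² + 4.5²) = 36.28
|j36 + 348| = √(36² + 348²) = 349.9
|H(j36)| = 43 × 36 / (36.28 × 349.9) = 0.12196
20 log₁₀(0.12196) = -18.28 dB

-18.3 dB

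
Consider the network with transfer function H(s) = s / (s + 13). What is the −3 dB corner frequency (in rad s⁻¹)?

For a single-pole high-pass, the −3 dB point is at the pole: ω = 13 rad s⁻¹.

13 rad s⁻¹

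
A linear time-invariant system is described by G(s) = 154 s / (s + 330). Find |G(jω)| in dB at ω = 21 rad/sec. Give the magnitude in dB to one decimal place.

|j21| = 21
|j21 + 330| = √(21² + 330²) = 330.7
|G(j21)| = 154 × 21 / 330.7 = 9.7802
20 log₁₀(9.7802) = 19.81 dB

19.8 dB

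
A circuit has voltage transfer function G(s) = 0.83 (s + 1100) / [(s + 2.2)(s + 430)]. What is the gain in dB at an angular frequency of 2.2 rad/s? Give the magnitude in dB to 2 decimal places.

|j2.2 + 1100| = √(2.2² + 1100²) = 1100
|j2.2 + 2.2| = √(2.2² + 2.2²) = 3.111
|j2.2 + 430| = √(2.2² + 430²) = 430
|G(j2.2)| = 0.83 × 1100 / (3.111 × 430) = 0.68243
20 log₁₀(0.68243) = -3.319 dB

-3.32 dB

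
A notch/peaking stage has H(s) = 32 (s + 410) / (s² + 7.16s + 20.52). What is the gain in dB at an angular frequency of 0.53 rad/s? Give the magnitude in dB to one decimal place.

56.1 dB

|j0.53 + 410| = √(0.53² + 410²) = 410
|(j0.53)² + 7.16(j0.53) + 20.52| = |20.239 + j3.7948| = 20.59
|H(j0.53)| = 32 × 410 / 20.59 = 637.15
20 log₁₀(637.15) = 56.08 dB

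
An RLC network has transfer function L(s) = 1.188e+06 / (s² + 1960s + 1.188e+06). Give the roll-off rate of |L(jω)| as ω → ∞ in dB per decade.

-40 dB/decade

With 0 zeros and 2 poles, the high-frequency asymptotic slope is 20 × (0 − 2) = -40 dB/decade.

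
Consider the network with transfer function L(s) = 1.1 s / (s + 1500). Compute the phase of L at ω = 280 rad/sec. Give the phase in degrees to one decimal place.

79.4°

∠(j280) = 90.00°
∠(j280 + 1500) = arctan(280/1500) = 10.57°
∠L(j280) = 90.00° − 10.57° = 79.43°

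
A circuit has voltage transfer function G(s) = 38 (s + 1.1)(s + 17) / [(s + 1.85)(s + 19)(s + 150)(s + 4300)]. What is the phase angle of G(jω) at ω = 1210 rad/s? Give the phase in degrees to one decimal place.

∠(j1210 + 1.1) = arctan(1210/1.1) = 89.95°
∠(j1210 + 17) = arctan(1210/17) = 89.20°
∠(j1210 + 1.85) = arctan(1210/1.85) = 89.91°
∠(j1210 + 19) = arctan(1210/19) = 89.10°
∠(j1210 + 150) = arctan(1210/150) = 82.93°
∠(j1210 + 4300) = arctan(1210/4300) = 15.72°
∠G(j1210) = 89.95° + 89.20° − (89.91° + 89.10° + 82.93° + 15.72°) = -98.52°

-98.5°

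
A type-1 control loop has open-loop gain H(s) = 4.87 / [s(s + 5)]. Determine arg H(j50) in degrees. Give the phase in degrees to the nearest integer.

-174°

∠(j50 + 5) = arctan(50/5) = 84.29°
∠(j50) = 90.00°
∠H(j50) = − (84.29° + 90.00°) = -174.29°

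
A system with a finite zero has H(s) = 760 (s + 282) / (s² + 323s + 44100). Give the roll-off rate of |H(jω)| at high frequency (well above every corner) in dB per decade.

With 1 zero and 2 poles, the high-frequency asymptotic slope is 20 × (1 − 2) = -20 dB/decade.

-20 dB/decade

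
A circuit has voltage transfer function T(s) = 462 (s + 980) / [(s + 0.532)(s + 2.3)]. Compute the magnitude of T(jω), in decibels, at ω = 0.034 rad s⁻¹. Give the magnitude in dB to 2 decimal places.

111.35 dB

|j0.034 + 980| = √(0.034² + 980²) = 980
|j0.034 + 0.532| = √(0.034² + 0.532²) = 0.5331
|j0.034 + 2.3| = √(0.034² + 2.3²) = 2.3
|T(j0.034)| = 462 × 980 / (0.5331 × 2.3) = 3.6923e+05
20 log₁₀(3.6923e+05) = 111.346 dB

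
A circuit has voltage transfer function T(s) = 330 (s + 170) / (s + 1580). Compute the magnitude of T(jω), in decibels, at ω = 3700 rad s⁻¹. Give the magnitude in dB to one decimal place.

49.7 dB

|j3700 + 170| = √(3700² + 170²) = 3704
|j3700 + 1580| = √(3700² + 1580²) = 4023
|T(j3700)| = 330 × 3704 / 4023 = 303.81
20 log₁₀(303.81) = 49.65 dB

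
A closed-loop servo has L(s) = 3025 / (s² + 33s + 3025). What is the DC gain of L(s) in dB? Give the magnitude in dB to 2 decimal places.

0.00 dB

L(0) = 3025 / 3025 = 1
20 log₁₀(1) = 0.000 dB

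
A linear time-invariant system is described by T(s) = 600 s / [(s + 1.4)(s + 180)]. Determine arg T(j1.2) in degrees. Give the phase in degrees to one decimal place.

49.0 deg

∠(j1.2) = 90.00°
∠(j1.2 + 1.4) = arctan(1.2/1.4) = 40.60°
∠(j1.2 + 180) = arctan(1.2/180) = 0.38°
∠T(j1.2) = 90.00° − (40.60° + 0.38°) = 49.02°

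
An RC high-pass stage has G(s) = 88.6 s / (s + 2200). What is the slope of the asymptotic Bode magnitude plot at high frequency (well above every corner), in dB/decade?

With 1 zero and 1 pole, the high-frequency asymptotic slope is 20 × (1 − 1) = 0 dB/decade.

0 dB/decade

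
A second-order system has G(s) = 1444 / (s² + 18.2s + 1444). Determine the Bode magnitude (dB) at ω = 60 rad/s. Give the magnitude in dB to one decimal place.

-4.5 dB

|(j60)² + 18.2(j60) + 1444| = |-2156 + j1092| = 2417
|G(j60)| = 1444 / 2417 = 0.59749
20 log₁₀(0.59749) = -4.47 dB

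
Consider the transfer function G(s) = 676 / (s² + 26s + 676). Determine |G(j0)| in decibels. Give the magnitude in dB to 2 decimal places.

0.00 dB

G(0) = 676 / 676 = 1
20 log₁₀(1) = 0.000 dB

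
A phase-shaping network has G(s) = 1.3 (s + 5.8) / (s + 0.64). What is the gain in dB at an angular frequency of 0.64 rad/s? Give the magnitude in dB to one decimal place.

18.5 dB

|j0.64 + 5.8| = √(0.64² + 5.8²) = 5.835
|j0.64 + 0.64| = √(0.64² + 0.64²) = 0.9051
|G(j0.64)| = 1.3 × 5.835 / 0.9051 = 8.3812
20 log₁₀(8.3812) = 18.47 dB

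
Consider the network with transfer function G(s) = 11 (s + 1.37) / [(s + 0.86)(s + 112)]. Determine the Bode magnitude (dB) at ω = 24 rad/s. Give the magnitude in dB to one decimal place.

-20.3 dB

|j24 + 1.37| = √(24² + 1.37²) = 24.04
|j24 + 0.86| = √(24² + 0.86²) = 24.02
|j24 + 112| = √(24² + 112²) = 114.5
|G(j24)| = 11 × 24.04 / (24.02 × 114.5) = 0.096129
20 log₁₀(0.096129) = -20.34 dB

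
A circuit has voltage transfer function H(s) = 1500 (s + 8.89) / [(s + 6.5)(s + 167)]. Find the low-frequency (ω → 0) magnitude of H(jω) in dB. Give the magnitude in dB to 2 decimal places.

H(0) = 1500 × 8.89 / (6.5 × 167) = 12.285
20 log₁₀(12.285) = 21.787 dB

21.79 dB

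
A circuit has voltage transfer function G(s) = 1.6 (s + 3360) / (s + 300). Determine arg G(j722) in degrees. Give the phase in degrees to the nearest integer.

-55°

∠(j722 + 3360) = arctan(722/3360) = 12.13°
∠(j722 + 300) = arctan(722/300) = 67.44°
∠G(j722) = 12.13° − 67.44° = -55.31°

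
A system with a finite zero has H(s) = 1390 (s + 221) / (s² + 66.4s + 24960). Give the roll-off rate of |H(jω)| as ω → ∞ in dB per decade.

With 1 zero and 2 poles, the high-frequency asymptotic slope is 20 × (1 − 2) = -20 dB/decade.

-20 dB/decade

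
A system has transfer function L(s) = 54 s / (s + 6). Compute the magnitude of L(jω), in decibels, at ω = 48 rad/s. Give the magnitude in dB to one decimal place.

|j48| = 48
|j48 + 6| = √(48² + 6²) = 48.37
|L(j48)| = 54 × 48 / 48.37 = 53.583
20 log₁₀(53.583) = 34.58 dB

34.6 dB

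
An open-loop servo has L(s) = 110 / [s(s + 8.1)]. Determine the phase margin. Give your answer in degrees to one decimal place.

41.8°

Gain crossover: |L(jω)| = 1 at ω ≈ 9.05 rad/s.
∠L(j9.05) = −90° − arctan(9.05/8.1) ≈ -138.18°
PM = 180° + (-138.18°) = 41.82°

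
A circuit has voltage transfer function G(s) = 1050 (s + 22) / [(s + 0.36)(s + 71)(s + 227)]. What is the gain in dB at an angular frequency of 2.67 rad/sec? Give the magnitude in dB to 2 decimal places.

|j2.67 + 22| = √(2.67² + 22²) = 22.16
|j2.67 + 0.36| = √(2.67² + 0.36²) = 2.694
|j2.67 + 71| = √(2.67² + 71²) = 71.05
|j2.67 + 227| = √(2.67² + 227²) = 227
|G(j2.67)| = 1050 × 22.16 / (2.694 × 71.05 × 227) = 0.53548
20 log₁₀(0.53548) = -5.425 dB

-5.43 dB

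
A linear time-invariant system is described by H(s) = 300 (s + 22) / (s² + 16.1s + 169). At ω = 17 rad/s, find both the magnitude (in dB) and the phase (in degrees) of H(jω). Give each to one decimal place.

|H| = 28.9 dB, ∠H = -76.0 deg

|j17 + 22| = √(17² + 22²) = 27.8
|(j17)² + 16.1(j17) + 169| = |-120 + j273.7| = 298.9
|H(j17)| = 300 × 27.8 / 298.9 = 27.91
20 log₁₀(27.91) = 28.92 dB
∠(j17 + 22) = arctan(17/22) = 37.69°
∠[(j17)² + 16.1(j17) + 169] = ∠[-120 + j273.7] = 113.67°
∠H(j17) = 37.69° − 113.67° = -75.98°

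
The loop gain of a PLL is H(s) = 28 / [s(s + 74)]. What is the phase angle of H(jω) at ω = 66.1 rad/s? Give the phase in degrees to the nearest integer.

-132°

∠(j66.1 + 74) = arctan(66.1/74) = 41.77°
∠(j66.1) = 90.00°
∠H(j66.1) = − (41.77° + 90.00°) = -131.77°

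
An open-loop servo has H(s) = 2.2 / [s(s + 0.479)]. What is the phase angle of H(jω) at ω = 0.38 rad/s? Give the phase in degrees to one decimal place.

-128.4°

∠(j0.38 + 0.479) = arctan(0.38/0.479) = 38.43°
∠(j0.38) = 90.00°
∠H(j0.38) = − (38.43° + 90.00°) = -128.43°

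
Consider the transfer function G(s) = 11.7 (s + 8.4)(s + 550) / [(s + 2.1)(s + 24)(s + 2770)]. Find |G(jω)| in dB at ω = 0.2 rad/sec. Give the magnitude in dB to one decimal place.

-8.3 dB

|j0.2 + 8.4| = √(0.2² + 8.4²) = 8.402
|j0.2 + 550| = √(0.2² + 550²) = 550
|j0.2 + 2.1| = √(0.2² + 2.1²) = 2.11
|j0.2 + 24| = √(0.2² + 24²) = 24
|j0.2 + 2770| = √(0.2² + 2770²) = 2770
|G(j0.2)| = 11.7 × 8.402 × 550 / (2.11 × 24 × 2770) = 0.38554
20 log₁₀(0.38554) = -8.28 dB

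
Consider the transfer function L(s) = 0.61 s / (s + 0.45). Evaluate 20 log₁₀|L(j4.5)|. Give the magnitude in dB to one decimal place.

|j4.5| = 4.5
|j4.5 + 0.45| = √(4.5² + 0.45²) = 4.522
|L(j4.5)| = 0.61 × 4.5 / 4.522 = 0.60697
20 log₁₀(0.60697) = -4.34 dB

-4.3 dB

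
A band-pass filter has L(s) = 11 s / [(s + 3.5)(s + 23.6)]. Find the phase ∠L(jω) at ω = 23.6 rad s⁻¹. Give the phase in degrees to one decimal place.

-36.6 deg

∠(j23.6) = 90.00°
∠(j23.6 + 3.5) = arctan(23.6/3.5) = 81.56°
∠(j23.6 + 23.6) = arctan(23.6/23.6) = 45.00°
∠L(j23.6) = 90.00° − (81.56° + 45.00°) = -36.56°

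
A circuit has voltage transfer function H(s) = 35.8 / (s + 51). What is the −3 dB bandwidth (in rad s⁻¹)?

51 rad s⁻¹

For a single-pole low-pass, the −3 dB point is at the pole: ω = 51 rad s⁻¹.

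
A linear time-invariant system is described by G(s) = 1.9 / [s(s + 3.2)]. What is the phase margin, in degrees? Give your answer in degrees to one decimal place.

79.7°

Gain crossover: |G(jω)| = 1 at ω ≈ 0.584 rad/s.
∠G(j0.584) = −90° − arctan(0.584/3.2) ≈ -100.34°
PM = 180° + (-100.34°) = 79.66°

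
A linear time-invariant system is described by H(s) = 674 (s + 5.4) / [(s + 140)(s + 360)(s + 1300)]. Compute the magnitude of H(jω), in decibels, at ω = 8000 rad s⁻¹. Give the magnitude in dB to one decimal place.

|j8000 + 5.4| = √(8000² + 5.4²) = 8000
|j8000 + 140| = √(8000² + 140²) = 8001
|j8000 + 360| = √(8000² + 360²) = 8008
|j8000 + 1300| = √(8000² + 1300²) = 8105
|H(j8000)| = 674 × 8000 / (8001 × 8008 × 8105) = 1.0383e-05
20 log₁₀(1.0383e-05) = -99.67 dB

-99.7 dB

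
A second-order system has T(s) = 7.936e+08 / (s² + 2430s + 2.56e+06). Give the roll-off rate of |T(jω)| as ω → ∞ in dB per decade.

With 0 zeros and 2 poles, the high-frequency asymptotic slope is 20 × (0 − 2) = -40 dB/decade.

-40 dB/decade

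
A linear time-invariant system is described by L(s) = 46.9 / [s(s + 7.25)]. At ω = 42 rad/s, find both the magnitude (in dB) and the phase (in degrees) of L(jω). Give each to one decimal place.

|j42 + 7.25| = √(42² + 7.25²) = 42.62
|j42| = 42
|L(j42)| = 46.9 / (42.62 × 42) = 0.0262
20 log₁₀(0.0262) = -31.63 dB
∠(j42 + 7.25) = arctan(42/7.25) = 80.21°
∠(j42) = 90.00°
∠L(j42) = − (80.21° + 90.00°) = -170.21°

|L| = -31.6 dB, ∠L = -170.2 deg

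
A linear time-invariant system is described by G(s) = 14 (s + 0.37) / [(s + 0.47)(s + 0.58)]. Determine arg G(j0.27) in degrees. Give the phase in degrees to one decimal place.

∠(j0.27 + 0.37) = arctan(0.27/0.37) = 36.12°
∠(j0.27 + 0.47) = arctan(0.27/0.47) = 29.88°
∠(j0.27 + 0.58) = arctan(0.27/0.58) = 24.96°
∠G(j0.27) = 36.12° − (29.88° + 24.96°) = -18.72°

-18.7 deg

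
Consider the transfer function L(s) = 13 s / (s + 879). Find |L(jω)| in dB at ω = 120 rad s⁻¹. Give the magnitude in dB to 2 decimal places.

|j120| = 120
|j120 + 879| = √(120² + 879²) = 887.2
|L(j120)| = 13 × 120 / 887.2 = 1.7584
20 log₁₀(1.7584) = 4.903 dB

4.90 dB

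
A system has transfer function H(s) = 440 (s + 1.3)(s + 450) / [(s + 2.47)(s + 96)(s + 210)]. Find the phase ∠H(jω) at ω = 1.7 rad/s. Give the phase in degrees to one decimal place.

16.8 deg

∠(j1.7 + 1.3) = arctan(1.7/1.3) = 52.59°
∠(j1.7 + 450) = arctan(1.7/450) = 0.22°
∠(j1.7 + 2.47) = arctan(1.7/2.47) = 34.54°
∠(j1.7 + 96) = arctan(1.7/96) = 1.01°
∠(j1.7 + 210) = arctan(1.7/210) = 0.46°
∠H(j1.7) = 52.59° + 0.22° − (34.54° + 1.01° + 0.46°) = 16.79°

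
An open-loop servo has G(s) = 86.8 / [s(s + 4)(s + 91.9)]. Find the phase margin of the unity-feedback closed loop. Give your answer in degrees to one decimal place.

86.5 deg

Gain crossover: |G(jω)| = 1 at ω ≈ 0.236 rad/s.
∠G(j0.236) = −90° − arctan(0.236/4) − arctan(0.236/91.9) ≈ -93.52°
PM = 180° + (-93.52°) = 86.48°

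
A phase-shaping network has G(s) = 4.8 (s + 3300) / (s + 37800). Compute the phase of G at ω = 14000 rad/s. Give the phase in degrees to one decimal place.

∠(j14000 + 3300) = arctan(14000/3300) = 76.74°
∠(j14000 + 37800) = arctan(14000/37800) = 20.32°
∠G(j14000) = 76.74° − 20.32° = 56.41°

56.4°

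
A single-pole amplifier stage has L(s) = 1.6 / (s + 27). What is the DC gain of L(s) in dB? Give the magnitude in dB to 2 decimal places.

L(0) = 1.6 / 27 = 0.059259
20 log₁₀(0.059259) = -24.545 dB

-24.54 dB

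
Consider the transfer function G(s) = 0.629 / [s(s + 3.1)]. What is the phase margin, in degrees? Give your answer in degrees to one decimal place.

86.3°

Gain crossover: |G(jω)| = 1 at ω ≈ 0.202 rad/s.
∠G(j0.202) = −90° − arctan(0.202/3.1) ≈ -93.74°
PM = 180° + (-93.74°) = 86.26°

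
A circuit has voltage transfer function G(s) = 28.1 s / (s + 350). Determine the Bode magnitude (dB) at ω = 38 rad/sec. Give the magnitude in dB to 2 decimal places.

|j38| = 38
|j38 + 350| = √(38² + 350²) = 352.1
|G(j38)| = 28.1 × 38 / 352.1 = 3.033
20 log₁₀(3.033) = 9.638 dB

9.64 dB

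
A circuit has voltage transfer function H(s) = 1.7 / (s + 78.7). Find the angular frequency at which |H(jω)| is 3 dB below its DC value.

78.7 rad s⁻¹

For a single-pole low-pass, the −3 dB point is at the pole: ω = 78.7 rad s⁻¹.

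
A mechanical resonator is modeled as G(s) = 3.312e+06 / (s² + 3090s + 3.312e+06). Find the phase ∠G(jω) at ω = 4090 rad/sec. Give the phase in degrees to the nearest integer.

∠[(j4090)² + 3090(j4090) + 3.312e+06] = ∠[-1.3416e+07 + j1.2638e+07] = 136.71°
∠G(j4090) = −136.71° = -136.71°

-137°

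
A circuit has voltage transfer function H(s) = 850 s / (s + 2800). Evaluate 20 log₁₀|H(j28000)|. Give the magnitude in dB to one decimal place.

|j28000| = 2.8e+04
|j28000 + 2800| = √(28000² + 2800²) = 2.814e+04
|H(j28000)| = 850 × 2.8e+04 / 2.814e+04 = 845.78
20 log₁₀(845.78) = 58.55 dB

58.5 dB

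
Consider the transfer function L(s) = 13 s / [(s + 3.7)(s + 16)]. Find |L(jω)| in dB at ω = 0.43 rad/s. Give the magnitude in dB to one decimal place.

-20.6 dB

|j0.43| = 0.43
|j0.43 + 3.7| = √(0.43² + 3.7²) = 3.725
|j0.43 + 16| = √(0.43² + 16²) = 16.01
|L(j0.43)| = 13 × 0.43 / (3.725 × 16.01) = 0.093761
20 log₁₀(0.093761) = -20.56 dB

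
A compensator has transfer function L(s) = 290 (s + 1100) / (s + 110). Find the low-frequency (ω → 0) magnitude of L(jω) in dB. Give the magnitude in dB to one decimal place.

69.2 dB

L(0) = 290 × 1100 / 110 = 2900
20 log₁₀(2900) = 69.25 dB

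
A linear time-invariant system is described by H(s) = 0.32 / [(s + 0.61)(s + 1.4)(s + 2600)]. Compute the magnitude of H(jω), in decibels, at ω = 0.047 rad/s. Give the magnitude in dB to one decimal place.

-76.9 dB

|j0.047 + 0.61| = √(0.047² + 0.61²) = 0.6118
|j0.047 + 1.4| = √(0.047² + 1.4²) = 1.401
|j0.047 + 2600| = √(0.047² + 2600²) = 2600
|H(j0.047)| = 0.32 / (0.6118 × 1.401 × 2600) = 0.00014361
20 log₁₀(0.00014361) = -76.86 dB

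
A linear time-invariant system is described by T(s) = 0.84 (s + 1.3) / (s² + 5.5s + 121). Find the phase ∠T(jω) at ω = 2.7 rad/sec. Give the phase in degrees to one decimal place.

56.8°

∠(j2.7 + 1.3) = arctan(2.7/1.3) = 64.29°
∠[(j2.7)² + 5.5(j2.7) + 121] = ∠[113.71 + j14.85] = 7.44°
∠T(j2.7) = 64.29° − 7.44° = 56.85°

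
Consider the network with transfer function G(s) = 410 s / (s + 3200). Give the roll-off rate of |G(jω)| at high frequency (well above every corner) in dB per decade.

With 1 zero and 1 pole, the high-frequency asymptotic slope is 20 × (1 − 1) = 0 dB/decade.

0 dB/decade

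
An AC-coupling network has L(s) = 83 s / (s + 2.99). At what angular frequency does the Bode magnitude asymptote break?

2.99 rad s⁻¹

The single real pole at s = −2.99 gives a corner at ω = 2.99 rad s⁻¹.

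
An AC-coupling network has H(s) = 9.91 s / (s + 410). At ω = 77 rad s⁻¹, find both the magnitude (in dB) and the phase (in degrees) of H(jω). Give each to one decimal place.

|j77| = 77
|j77 + 410| = √(77² + 410²) = 417.2
|H(j77)| = 9.91 × 77 / 417.2 = 1.8292
20 log₁₀(1.8292) = 5.25 dB
∠(j77) = 90.00°
∠(j77 + 410) = arctan(77/410) = 10.64°
∠H(j77) = 90.00° − 10.64° = 79.36°

|H| = 5.2 dB, ∠H = 79.4°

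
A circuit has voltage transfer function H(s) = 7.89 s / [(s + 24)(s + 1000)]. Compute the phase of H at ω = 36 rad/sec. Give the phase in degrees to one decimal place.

∠(j36) = 90.00°
∠(j36 + 24) = arctan(36/24) = 56.31°
∠(j36 + 1000) = arctan(36/1000) = 2.06°
∠H(j36) = 90.00° − (56.31° + 2.06°) = 31.63°

31.6°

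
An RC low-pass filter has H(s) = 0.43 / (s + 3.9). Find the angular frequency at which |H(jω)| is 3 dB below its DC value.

3.9 rad/s

For a single-pole low-pass, the −3 dB point is at the pole: ω = 3.9 rad/s.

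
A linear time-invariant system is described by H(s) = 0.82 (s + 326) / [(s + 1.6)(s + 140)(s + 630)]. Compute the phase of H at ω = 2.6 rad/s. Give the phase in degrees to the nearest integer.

-59°

∠(j2.6 + 326) = arctan(2.6/326) = 0.46°
∠(j2.6 + 1.6) = arctan(2.6/1.6) = 58.39°
∠(j2.6 + 140) = arctan(2.6/140) = 1.06°
∠(j2.6 + 630) = arctan(2.6/630) = 0.24°
∠H(j2.6) = 0.46° − (58.39° + 1.06° + 0.24°) = -59.24°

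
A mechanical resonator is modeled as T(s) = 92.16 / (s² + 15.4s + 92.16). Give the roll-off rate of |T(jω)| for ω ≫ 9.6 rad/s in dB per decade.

With 0 zeros and 2 poles, the high-frequency asymptotic slope is 20 × (0 − 2) = -40 dB/decade.

-40 dB/decade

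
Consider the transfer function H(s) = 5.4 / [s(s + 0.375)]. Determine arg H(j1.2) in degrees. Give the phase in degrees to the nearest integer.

∠(j1.2 + 0.375) = arctan(1.2/0.375) = 72.65°
∠(j1.2) = 90.00°
∠H(j1.2) = − (72.65° + 90.00°) = -162.65°

-163°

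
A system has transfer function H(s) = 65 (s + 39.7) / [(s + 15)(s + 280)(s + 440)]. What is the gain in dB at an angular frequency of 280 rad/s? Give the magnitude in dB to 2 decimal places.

-69.97 dB

|j280 + 39.7| = √(280² + 39.7²) = 282.8
|j280 + 15| = √(280² + 15²) = 280.4
|j280 + 280| = √(280² + 280²) = 396
|j280 + 440| = √(280² + 440²) = 521.5
|H(j280)| = 65 × 282.8 / (280.4 × 396 × 521.5) = 0.00031744
20 log₁₀(0.00031744) = -69.967 dB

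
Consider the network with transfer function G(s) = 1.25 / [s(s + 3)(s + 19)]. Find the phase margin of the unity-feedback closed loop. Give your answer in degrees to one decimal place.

89.5°

Gain crossover: |G(jω)| = 1 at ω ≈ 0.0219 rad s⁻¹.
∠G(j0.0219) = −90° − arctan(0.0219/3) − arctan(0.0219/19) ≈ -90.48°
PM = 180° + (-90.48°) = 89.52°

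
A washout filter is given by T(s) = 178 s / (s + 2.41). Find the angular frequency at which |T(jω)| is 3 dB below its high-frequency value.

2.41 rad/sec

For a single-pole high-pass, the −3 dB point is at the pole: ω = 2.41 rad/sec.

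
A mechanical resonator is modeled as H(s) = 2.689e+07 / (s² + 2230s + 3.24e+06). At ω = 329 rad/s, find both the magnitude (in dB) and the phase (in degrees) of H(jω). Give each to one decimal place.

|(j329)² + 2230(j329) + 3.24e+06| = |3.1318e+06 + j7.3367e+05| = 3.217e+06
|H(j329)| = 2.689e+07 / 3.217e+06 = 8.3599
20 log₁₀(8.3599) = 18.44 dB
∠[(j329)² + 2230(j329) + 3.24e+06] = ∠[3.1318e+06 + j7.3367e+05] = 13.18°
∠H(j329) = −13.18° = -13.18°

|H| = 18.4 dB, ∠H = -13.2°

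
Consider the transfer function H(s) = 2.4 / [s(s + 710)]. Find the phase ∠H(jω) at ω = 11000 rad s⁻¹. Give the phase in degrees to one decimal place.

∠(j11000 + 710) = arctan(11000/710) = 86.31°
∠(j11000) = 90.00°
∠H(j11000) = − (86.31° + 90.00°) = -176.31°

-176.3°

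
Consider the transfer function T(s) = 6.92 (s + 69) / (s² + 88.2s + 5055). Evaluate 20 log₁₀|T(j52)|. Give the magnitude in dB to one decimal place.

|j52 + 69| = √(52² + 69²) = 86.4
|(j52)² + 88.2(j52) + 5055| = |2351 + j4586.4| = 5154
|T(j52)| = 6.92 × 86.4 / 5154 = 0.11601
20 log₁₀(0.11601) = -18.71 dB

-18.7 dB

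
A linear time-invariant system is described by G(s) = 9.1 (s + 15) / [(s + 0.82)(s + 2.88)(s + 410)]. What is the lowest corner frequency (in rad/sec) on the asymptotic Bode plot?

Break frequencies occur at each pole and zero magnitude: 0.82 rad/sec, 2.88 rad/sec, 15 rad/sec, 410 rad/sec.
The lowest is 0.82 rad/sec.

0.82 rad/sec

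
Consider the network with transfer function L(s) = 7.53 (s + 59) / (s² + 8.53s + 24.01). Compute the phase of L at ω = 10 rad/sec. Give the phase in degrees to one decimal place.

-122.1°

∠(j10 + 59) = arctan(10/59) = 9.62°
∠[(j10)² + 8.53(j10) + 24.01] = ∠[-75.99 + j85.3] = 131.70°
∠L(j10) = 9.62° − 131.70° = -122.08°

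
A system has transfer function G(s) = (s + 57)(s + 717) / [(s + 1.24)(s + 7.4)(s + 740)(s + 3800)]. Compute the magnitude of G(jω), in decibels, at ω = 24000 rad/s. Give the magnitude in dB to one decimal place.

|j24000 + 57| = √(24000² + 57²) = 2.4e+04
|j24000 + 717| = √(24000² + 717²) = 2.401e+04
|j24000 + 1.24| = √(24000² + 1.24²) = 2.4e+04
|j24000 + 7.4| = √(24000² + 7.4²) = 2.4e+04
|j24000 + 740| = √(24000² + 740²) = 2.401e+04
|j24000 + 3800| = √(24000² + 3800²) = 2.43e+04
|G(j24000)| = 1 × 2.4e+04 × 2.401e+04 / (2.4e+04 × 2.4e+04 × 2.401e+04 × 2.43e+04) = 1.7147e-09
20 log₁₀(1.7147e-09) = -175.32 dB

-175.3 dB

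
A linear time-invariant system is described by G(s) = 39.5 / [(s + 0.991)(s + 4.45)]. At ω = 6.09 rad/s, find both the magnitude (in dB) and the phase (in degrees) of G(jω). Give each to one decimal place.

|G| = -1.4 dB, ∠G = -134.6°

|j6.09 + 0.991| = √(6.09² + 0.991²) = 6.17
|j6.09 + 4.45| = √(6.09² + 4.45²) = 7.543
|G(j6.09)| = 39.5 / (6.17 × 7.543) = 0.84876
20 log₁₀(0.84876) = -1.42 dB
∠(j6.09 + 0.991) = arctan(6.09/0.991) = 80.76°
∠(j6.09 + 4.45) = arctan(6.09/4.45) = 53.84°
∠G(j6.09) = − (80.76° + 53.84°) = -134.60°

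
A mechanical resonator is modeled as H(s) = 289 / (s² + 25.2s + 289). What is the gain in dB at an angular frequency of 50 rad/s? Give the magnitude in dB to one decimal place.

|(j50)² + 25.2(j50) + 289| = |-2211 + j1260| = 2545
|H(j50)| = 289 / 2545 = 0.11356
20 log₁₀(0.11356) = -18.90 dB

-18.9 dB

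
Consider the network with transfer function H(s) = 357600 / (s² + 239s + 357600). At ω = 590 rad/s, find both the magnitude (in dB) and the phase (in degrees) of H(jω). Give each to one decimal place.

|H| = 8.1 dB, ∠H = -86.1°

|(j590)² + 239(j590) + 357600| = |9500 + j1.4101e+05| = 1.413e+05
|H(j590)| = 357600 / 1.413e+05 = 2.5303
20 log₁₀(2.5303) = 8.06 dB
∠[(j590)² + 239(j590) + 357600] = ∠[9500 + j1.4101e+05] = 86.15°
∠H(j590) = −86.15° = -86.15°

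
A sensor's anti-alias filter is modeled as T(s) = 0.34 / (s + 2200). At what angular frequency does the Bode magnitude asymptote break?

2200 rad/s

The single real pole at s = −2200 gives a corner at ω = 2200 rad/s.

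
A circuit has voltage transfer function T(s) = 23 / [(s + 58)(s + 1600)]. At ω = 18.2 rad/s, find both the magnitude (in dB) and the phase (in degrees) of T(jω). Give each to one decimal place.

|T| = -72.5 dB, ∠T = -18.1 deg

|j18.2 + 58| = √(18.2² + 58²) = 60.79
|j18.2 + 1600| = √(18.2² + 1600²) = 1600
|T(j18.2)| = 23 / (60.79 × 1600) = 0.00023646
20 log₁₀(0.00023646) = -72.52 dB
∠(j18.2 + 58) = arctan(18.2/58) = 17.42°
∠(j18.2 + 1600) = arctan(18.2/1600) = 0.65°
∠T(j18.2) = − (17.42° + 0.65°) = -18.07°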